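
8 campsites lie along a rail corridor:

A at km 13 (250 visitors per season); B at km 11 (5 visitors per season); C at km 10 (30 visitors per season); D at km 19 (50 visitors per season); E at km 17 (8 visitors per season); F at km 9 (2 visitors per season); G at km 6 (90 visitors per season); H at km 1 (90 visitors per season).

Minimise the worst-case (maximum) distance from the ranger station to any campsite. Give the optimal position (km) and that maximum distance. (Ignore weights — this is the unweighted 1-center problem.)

location 10, max distance 9

The 1-center on a line is the midpoint of the two extreme points: leftmost at 1, rightmost at 19.
Optimal location = (1 + 19)/2 = 10; maximum distance = (19 − 1)/2 = 9.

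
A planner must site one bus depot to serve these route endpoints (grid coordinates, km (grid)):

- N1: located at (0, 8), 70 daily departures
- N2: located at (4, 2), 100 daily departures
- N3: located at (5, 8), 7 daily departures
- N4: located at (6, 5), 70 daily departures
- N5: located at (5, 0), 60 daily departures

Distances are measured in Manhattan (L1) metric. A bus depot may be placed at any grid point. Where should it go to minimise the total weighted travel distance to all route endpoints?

(4, 2)

Manhattan distance separates: Σwᵢ(|x−xᵢ|+|y−yᵢ|) = Σwᵢ|x−xᵢ| + Σwᵢ|y−yᵢ|, so x and y are optimised independently as 1-D weighted medians.
Total weight W = 307; half = 153.5.
x-coordinate, sorted with cumulative weight:
  x=0 (N1, w=70) cum 70
  x=4 (N2, w=100) cum 170  ← median
  x=5 (N3, w=7) cum 177
  x=5 (N5, w=60) cum 237
  x=6 (N4, w=70) cum 307
⇒ x* = 4
y-coordinate, sorted with cumulative weight:
  y=0 (N5, w=60) cum 60
  y=2 (N2, w=100) cum 160  ← median
  y=5 (N4, w=70) cum 230
  y=8 (N1, w=70) cum 300
  y=8 (N3, w=7) cum 307
⇒ y* = 2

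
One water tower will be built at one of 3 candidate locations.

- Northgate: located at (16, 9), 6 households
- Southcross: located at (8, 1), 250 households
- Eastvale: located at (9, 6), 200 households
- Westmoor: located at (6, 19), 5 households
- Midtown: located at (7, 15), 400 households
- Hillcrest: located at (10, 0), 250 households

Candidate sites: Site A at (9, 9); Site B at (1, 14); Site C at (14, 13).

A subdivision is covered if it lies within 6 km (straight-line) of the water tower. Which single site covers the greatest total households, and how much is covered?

Site A, covering 200

Coverage radius r = 6 km; a point is covered iff (Δx)²+(Δy)² ≤ 6² = 36.
  Site A (9, 9): covers {Eastvale} → 200
  Site B (1, 14): covers {none} → 0
  Site C (14, 13): covers {Northgate} → 6
Maximum coverage at Site A: 200 households.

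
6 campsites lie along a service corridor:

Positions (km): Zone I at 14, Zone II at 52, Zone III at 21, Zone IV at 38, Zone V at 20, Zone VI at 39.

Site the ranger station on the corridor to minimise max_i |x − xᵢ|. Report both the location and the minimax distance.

The 1-center on a line is the midpoint of the two extreme points: leftmost at 14, rightmost at 52.
Optimal location = (14 + 52)/2 = 33; maximum distance = (52 − 14)/2 = 19.

location 33, max distance 19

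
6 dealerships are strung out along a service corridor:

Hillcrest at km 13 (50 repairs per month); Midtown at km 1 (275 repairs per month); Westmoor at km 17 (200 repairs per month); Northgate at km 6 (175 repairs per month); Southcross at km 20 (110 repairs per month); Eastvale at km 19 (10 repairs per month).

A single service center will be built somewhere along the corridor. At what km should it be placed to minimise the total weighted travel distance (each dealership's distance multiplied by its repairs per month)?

x = 6

For a sum of weighted absolute distances on a line, the optimum is the weighted median (not the mean). Total weight W = 820; half-weight = 410.
Sort by position and accumulate weight:
  km 1 (Midtown, w=275) → cum 275
  km 6 (Northgate, w=175) → cum 450  ≥ 410 → median here
  km 13 (Hillcrest, w=50) → cum 500
  km 17 (Westmoor, w=200) → cum 700
  km 19 (Eastvale, w=10) → cum 710
  km 20 (Southcross, w=110) → cum 820
Optimal location: km 6.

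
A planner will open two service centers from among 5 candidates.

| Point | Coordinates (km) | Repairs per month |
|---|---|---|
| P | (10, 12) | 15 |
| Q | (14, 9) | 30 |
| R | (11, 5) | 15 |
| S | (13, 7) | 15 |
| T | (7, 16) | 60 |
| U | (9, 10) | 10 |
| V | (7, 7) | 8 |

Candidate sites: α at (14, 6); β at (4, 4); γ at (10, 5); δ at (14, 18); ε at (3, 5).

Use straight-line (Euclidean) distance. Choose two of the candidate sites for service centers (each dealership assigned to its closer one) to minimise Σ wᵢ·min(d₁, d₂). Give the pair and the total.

Evaluate every pair (each demand assigned to the nearer of the two):
  {α, δ}: total = 824.2
  {γ, δ}: total = 860.4
  {α, γ}: total = 995.2
  {α, ε}: total = 1068.9
  {α, β}: total = 1097.2
  {β, γ}: total = 1107.7
  {γ, ε}: total = 1107.7
  {β, δ}: total = 1175.4
  {δ, ε}: total = 1201.8
  {β, ε}: total = 1546.6
Best pair: {α, δ} with total 824.2.

{α, δ}, total 824.2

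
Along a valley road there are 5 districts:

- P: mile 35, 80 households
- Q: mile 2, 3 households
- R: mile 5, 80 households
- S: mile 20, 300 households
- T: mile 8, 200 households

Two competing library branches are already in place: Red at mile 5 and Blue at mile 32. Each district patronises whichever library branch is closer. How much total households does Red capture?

283

The indifferent point is the midpoint (5+32)/2 = 18.5; districts left of it (closer to Red at 5) go to Red, those right go to Blue.
  Q at 2 (w=3) → Red
  R at 5 (w=80) → Red
  T at 8 (w=200) → Red
  S at 20 (w=300) → Blue
  P at 35 (w=80) → Blue
Red captures 283; Blue captures 380.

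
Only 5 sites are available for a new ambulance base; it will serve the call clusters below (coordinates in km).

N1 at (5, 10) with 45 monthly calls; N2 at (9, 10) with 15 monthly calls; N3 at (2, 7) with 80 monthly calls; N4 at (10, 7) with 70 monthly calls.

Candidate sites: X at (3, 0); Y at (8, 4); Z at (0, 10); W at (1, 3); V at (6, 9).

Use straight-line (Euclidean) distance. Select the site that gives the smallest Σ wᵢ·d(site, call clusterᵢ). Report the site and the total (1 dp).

V, total 781.9 km

Total weighted distance at each candidate:
  X (3, 0): total = 1892.5
  Y (8, 4): total = 1182.2
  Z (0, 10): total = 1379.3
  W (1, 3): total = 1541.5
  V (6, 9): total = 781.9
Minimum is at V with total 781.9 km.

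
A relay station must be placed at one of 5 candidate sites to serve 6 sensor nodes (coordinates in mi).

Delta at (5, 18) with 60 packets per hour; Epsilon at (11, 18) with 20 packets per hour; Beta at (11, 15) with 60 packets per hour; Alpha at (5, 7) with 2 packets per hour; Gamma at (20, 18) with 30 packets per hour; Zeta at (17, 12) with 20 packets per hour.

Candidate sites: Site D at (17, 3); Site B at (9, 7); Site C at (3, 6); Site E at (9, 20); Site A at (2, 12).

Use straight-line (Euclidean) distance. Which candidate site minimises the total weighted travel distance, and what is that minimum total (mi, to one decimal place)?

Total weighted distance at each candidate:
  Site D (17, 3): total = 2944.9
  Site B (9, 7): total = 2084.0
  Site C (3, 6): total = 2674.2
  Site E (9, 20): total = 1236.9
  Site A (2, 12): total = 2068.9
Minimum is at Site E with total 1236.9 mi.

Site E, total 1236.9 mi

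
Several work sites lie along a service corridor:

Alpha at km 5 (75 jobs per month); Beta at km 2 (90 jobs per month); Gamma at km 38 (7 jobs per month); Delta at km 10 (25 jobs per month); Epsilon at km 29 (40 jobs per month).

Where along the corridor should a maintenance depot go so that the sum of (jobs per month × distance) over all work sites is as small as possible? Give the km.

x = 5

For a sum of weighted absolute distances on a line, the optimum is the weighted median (not the mean). Total weight W = 237; half-weight = 118.5.
Sort by position and accumulate weight:
  km 2 (Beta, w=90) → cum 90
  km 5 (Alpha, w=75) → cum 165  ≥ 118.5 → median here
  km 10 (Delta, w=25) → cum 190
  km 29 (Epsilon, w=40) → cum 230
  km 38 (Gamma, w=7) → cum 237
Optimal location: km 5.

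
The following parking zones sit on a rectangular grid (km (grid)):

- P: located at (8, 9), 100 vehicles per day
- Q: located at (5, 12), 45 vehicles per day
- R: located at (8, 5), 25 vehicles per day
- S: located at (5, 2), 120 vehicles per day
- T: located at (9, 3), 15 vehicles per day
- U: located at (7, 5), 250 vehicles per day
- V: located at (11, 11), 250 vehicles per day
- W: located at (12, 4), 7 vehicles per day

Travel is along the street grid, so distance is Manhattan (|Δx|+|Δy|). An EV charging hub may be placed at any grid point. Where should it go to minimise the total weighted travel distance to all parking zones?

Manhattan distance separates: Σwᵢ(|x−xᵢ|+|y−yᵢ|) = Σwᵢ|x−xᵢ| + Σwᵢ|y−yᵢ|, so x and y are optimised independently as 1-D weighted medians.
Total weight W = 812; half = 406.
x-coordinate, sorted with cumulative weight:
  x=5 (Q, w=45) cum 45
  x=5 (S, w=120) cum 165
  x=7 (U, w=250) cum 415  ← median
  x=8 (P, w=100) cum 515
  x=8 (R, w=25) cum 540
  x=9 (T, w=15) cum 555
  x=11 (V, w=250) cum 805
  x=12 (W, w=7) cum 812
⇒ x* = 7
y-coordinate, sorted with cumulative weight:
  y=2 (S, w=120) cum 120
  y=3 (T, w=15) cum 135
  y=4 (W, w=7) cum 142
  y=5 (R, w=25) cum 167
  y=5 (U, w=250) cum 417  ← median
  y=9 (P, w=100) cum 517
  y=11 (V, w=250) cum 767
  y=12 (Q, w=45) cum 812
⇒ y* = 5

(7, 5)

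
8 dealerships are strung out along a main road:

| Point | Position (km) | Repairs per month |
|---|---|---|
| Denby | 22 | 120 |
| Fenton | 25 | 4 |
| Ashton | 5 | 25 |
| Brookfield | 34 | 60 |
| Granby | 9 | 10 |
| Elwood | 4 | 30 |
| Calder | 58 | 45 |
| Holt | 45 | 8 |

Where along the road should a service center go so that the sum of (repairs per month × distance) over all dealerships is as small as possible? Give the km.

For a sum of weighted absolute distances on a line, the optimum is the weighted median (not the mean). Total weight W = 302; half-weight = 151.
Sort by position and accumulate weight:
  km 4 (Elwood, w=30) → cum 30
  km 5 (Ashton, w=25) → cum 55
  km 9 (Granby, w=10) → cum 65
  km 22 (Denby, w=120) → cum 185  ≥ 151 → median here
  km 25 (Fenton, w=4) → cum 189
  km 34 (Brookfield, w=60) → cum 249
  km 45 (Holt, w=8) → cum 257
  km 58 (Calder, w=45) → cum 302
Optimal location: km 22.

x = 22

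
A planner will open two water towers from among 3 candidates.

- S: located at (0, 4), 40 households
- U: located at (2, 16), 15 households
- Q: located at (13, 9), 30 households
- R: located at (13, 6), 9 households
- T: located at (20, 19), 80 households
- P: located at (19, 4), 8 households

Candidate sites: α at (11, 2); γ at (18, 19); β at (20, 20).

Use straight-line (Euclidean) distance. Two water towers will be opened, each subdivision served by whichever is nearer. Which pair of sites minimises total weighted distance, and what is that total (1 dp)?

{α, β}, total 1101.5

Evaluate every pair (each demand assigned to the nearer of the two):
  {α, β}: total = 1101.5
  {α, γ}: total = 1176.0
  {γ, β}: total = 1842.4
Best pair: {α, β} with total 1101.5.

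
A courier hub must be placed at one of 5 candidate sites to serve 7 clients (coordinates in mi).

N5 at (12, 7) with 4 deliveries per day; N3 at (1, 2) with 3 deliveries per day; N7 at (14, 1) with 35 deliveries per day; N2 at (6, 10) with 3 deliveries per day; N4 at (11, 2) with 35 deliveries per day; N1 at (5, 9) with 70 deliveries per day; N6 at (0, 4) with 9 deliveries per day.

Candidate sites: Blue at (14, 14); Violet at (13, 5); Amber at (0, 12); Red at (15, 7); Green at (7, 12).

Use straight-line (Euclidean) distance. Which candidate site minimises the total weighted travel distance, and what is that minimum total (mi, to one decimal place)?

Violet, total 1085.8 mi

Total weighted distance at each candidate:
  Blue (14, 14): total = 1872.5
  Violet (13, 5): total = 1085.8
  Amber (0, 12): total = 1724.8
  Red (15, 7): total = 1373.6
  Green (7, 12): total = 1251.3
Minimum is at Violet with total 1085.8 mi.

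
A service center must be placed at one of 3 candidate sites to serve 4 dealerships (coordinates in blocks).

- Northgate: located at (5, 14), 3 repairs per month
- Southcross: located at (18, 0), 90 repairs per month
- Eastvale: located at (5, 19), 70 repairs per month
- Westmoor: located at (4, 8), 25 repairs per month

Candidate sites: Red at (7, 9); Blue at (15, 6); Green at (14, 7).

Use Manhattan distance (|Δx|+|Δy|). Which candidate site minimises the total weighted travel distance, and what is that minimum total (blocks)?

Total weighted distance at each candidate:
  Red (7, 9): total = 2761
  Blue (15, 6): total = 2799
  Green (14, 7): total = 2783
Minimum is at Red with total 2761 blocks.

Red, total 2761 blocks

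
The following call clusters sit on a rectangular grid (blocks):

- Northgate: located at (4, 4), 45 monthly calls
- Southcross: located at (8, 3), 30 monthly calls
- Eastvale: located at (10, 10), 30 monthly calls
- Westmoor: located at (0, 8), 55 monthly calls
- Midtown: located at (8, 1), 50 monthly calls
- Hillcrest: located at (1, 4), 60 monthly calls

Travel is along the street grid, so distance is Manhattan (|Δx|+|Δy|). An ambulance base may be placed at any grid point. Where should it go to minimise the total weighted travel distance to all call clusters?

(4, 4)

Manhattan distance separates: Σwᵢ(|x−xᵢ|+|y−yᵢ|) = Σwᵢ|x−xᵢ| + Σwᵢ|y−yᵢ|, so x and y are optimised independently as 1-D weighted medians.
Total weight W = 270; half = 135.
x-coordinate, sorted with cumulative weight:
  x=0 (Westmoor, w=55) cum 55
  x=1 (Hillcrest, w=60) cum 115
  x=4 (Northgate, w=45) cum 160  ← median
  x=8 (Southcross, w=30) cum 190
  x=8 (Midtown, w=50) cum 240
  x=10 (Eastvale, w=30) cum 270
⇒ x* = 4
y-coordinate, sorted with cumulative weight:
  y=1 (Midtown, w=50) cum 50
  y=3 (Southcross, w=30) cum 80
  y=4 (Northgate, w=45) cum 125
  y=4 (Hillcrest, w=60) cum 185  ← median
  y=8 (Westmoor, w=55) cum 240
  y=10 (Eastvale, w=30) cum 270
⇒ y* = 4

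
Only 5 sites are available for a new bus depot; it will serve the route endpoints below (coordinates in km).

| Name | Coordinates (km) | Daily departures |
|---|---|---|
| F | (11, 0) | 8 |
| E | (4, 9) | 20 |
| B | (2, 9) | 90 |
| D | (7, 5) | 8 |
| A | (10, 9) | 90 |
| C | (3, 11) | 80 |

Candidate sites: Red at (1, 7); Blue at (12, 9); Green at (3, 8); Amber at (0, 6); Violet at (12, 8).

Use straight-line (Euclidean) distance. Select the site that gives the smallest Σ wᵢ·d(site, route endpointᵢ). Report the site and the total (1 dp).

Green, total 1162.5 km

Total weighted distance at each candidate:
  Red (1, 7): total = 1609.1
  Blue (12, 9): total = 2101.2
  Green (3, 8): total = 1162.5
  Amber (0, 6): total = 1987.4
  Violet (12, 8): total = 2137.1
Minimum is at Green with total 1162.5 km.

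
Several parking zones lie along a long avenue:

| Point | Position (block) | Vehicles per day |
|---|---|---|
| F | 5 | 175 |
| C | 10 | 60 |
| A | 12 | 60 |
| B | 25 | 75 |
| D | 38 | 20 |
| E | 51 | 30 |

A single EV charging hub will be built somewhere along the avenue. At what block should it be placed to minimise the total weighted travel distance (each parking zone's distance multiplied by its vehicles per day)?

For a sum of weighted absolute distances on a line, the optimum is the weighted median (not the mean). Total weight W = 420; half-weight = 210.
Sort by position and accumulate weight:
  block 5 (F, w=175) → cum 175
  block 10 (C, w=60) → cum 235  ≥ 210 → median here
  block 12 (A, w=60) → cum 295
  block 25 (B, w=75) → cum 370
  block 38 (D, w=20) → cum 390
  block 51 (E, w=30) → cum 420
Optimal location: block 10.

x = 10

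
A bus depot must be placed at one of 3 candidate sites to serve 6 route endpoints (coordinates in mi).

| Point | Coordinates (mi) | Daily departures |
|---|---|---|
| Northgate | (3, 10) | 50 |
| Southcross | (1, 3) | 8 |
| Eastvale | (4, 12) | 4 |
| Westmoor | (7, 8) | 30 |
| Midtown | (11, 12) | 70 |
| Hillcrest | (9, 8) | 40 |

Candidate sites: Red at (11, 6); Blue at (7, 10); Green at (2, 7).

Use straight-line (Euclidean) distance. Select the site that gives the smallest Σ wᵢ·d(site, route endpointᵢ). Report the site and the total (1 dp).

Total weighted distance at each candidate:
  Red (11, 6): total = 1234.9
  Blue (7, 10): total = 774.4
  Green (2, 7): total = 1369.1
Minimum is at Blue with total 774.4 mi.

Blue, total 774.4 mi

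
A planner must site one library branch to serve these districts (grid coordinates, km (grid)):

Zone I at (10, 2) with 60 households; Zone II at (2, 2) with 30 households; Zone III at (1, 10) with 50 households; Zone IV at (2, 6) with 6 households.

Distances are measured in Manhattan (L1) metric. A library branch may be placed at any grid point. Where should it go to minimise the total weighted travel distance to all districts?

(2, 2)

Manhattan distance separates: Σwᵢ(|x−xᵢ|+|y−yᵢ|) = Σwᵢ|x−xᵢ| + Σwᵢ|y−yᵢ|, so x and y are optimised independently as 1-D weighted medians.
Total weight W = 146; half = 73.
x-coordinate, sorted with cumulative weight:
  x=1 (Zone III, w=50) cum 50
  x=2 (Zone II, w=30) cum 80  ← median
  x=2 (Zone IV, w=6) cum 86
  x=10 (Zone I, w=60) cum 146
⇒ x* = 2
y-coordinate, sorted with cumulative weight:
  y=2 (Zone I, w=60) cum 60
  y=2 (Zone II, w=30) cum 90  ← median
  y=6 (Zone IV, w=6) cum 96
  y=10 (Zone III, w=50) cum 146
⇒ y* = 2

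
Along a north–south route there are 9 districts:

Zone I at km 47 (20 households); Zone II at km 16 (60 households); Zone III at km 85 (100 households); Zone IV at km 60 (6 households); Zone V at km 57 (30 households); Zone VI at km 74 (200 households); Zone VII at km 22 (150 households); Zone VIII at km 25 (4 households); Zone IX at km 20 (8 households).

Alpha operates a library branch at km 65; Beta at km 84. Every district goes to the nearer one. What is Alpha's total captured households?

The indifferent point is the midpoint (65+84)/2 = 74.5; districts left of it (closer to Alpha at 65) go to Alpha, those right go to Beta.
  Zone II at 16 (w=60) → Alpha
  Zone IX at 20 (w=8) → Alpha
  Zone VII at 22 (w=150) → Alpha
  Zone VIII at 25 (w=4) → Alpha
  Zone I at 47 (w=20) → Alpha
  Zone V at 57 (w=30) → Alpha
  Zone IV at 60 (w=6) → Alpha
  Zone VI at 74 (w=200) → Alpha
  Zone III at 85 (w=100) → Beta
Alpha captures 478; Beta captures 100.

478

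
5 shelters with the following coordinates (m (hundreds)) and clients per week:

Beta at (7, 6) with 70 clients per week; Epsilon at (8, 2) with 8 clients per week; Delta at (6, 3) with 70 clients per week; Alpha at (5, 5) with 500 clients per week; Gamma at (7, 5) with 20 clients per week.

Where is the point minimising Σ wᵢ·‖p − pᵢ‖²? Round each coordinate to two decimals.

The minimiser of Σwᵢ‖p−pᵢ‖² is the weighted centroid p* = (Σwᵢpᵢ)/(Σwᵢ).
Σwᵢ = 668.
Σwᵢxᵢ = 70·7 + 8·8 + 70·6 + 500·5 + 20·7 = 3614.
Σwᵢyᵢ = 70·6 + 8·2 + 70·3 + 500·5 + 20·5 = 3246.
x* = 3614/668 = 5.41, y* = 3246/668 = 4.86.

(5.41, 4.86)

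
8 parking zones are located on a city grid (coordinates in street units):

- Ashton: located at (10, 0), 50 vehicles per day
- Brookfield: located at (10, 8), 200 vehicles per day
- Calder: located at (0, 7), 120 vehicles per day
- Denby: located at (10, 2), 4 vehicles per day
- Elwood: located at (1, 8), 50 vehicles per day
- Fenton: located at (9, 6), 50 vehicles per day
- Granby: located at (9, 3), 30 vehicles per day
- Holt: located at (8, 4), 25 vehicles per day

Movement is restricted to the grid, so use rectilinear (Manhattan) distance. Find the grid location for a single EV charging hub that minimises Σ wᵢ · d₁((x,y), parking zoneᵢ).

(9, 7)

Manhattan distance separates: Σwᵢ(|x−xᵢ|+|y−yᵢ|) = Σwᵢ|x−xᵢ| + Σwᵢ|y−yᵢ|, so x and y are optimised independently as 1-D weighted medians.
Total weight W = 529; half = 264.5.
x-coordinate, sorted with cumulative weight:
  x=0 (Calder, w=120) cum 120
  x=1 (Elwood, w=50) cum 170
  x=8 (Holt, w=25) cum 195
  x=9 (Fenton, w=50) cum 245
  x=9 (Granby, w=30) cum 275  ← median
  x=10 (Ashton, w=50) cum 325
  x=10 (Brookfield, w=200) cum 525
  x=10 (Denby, w=4) cum 529
⇒ x* = 9
y-coordinate, sorted with cumulative weight:
  y=0 (Ashton, w=50) cum 50
  y=2 (Denby, w=4) cum 54
  y=3 (Granby, w=30) cum 84
  y=4 (Holt, w=25) cum 109
  y=6 (Fenton, w=50) cum 159
  y=7 (Calder, w=120) cum 279  ← median
  y=8 (Brookfield, w=200) cum 479
  y=8 (Elwood, w=50) cum 529
⇒ y* = 7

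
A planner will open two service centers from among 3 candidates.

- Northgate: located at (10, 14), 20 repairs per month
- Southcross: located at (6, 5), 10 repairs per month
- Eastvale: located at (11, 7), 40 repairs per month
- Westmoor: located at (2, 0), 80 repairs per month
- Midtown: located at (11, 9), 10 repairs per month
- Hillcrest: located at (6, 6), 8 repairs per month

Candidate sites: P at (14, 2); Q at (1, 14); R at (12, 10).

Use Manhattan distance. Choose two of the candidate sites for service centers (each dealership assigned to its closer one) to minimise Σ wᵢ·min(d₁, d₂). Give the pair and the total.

Evaluate every pair (each demand assigned to the nearer of the two):
  {P, R}: total = 1610
  {Q, R}: total = 1690
  {P, Q}: total = 1926
Best pair: {P, R} with total 1610.

{P, R}, total 1610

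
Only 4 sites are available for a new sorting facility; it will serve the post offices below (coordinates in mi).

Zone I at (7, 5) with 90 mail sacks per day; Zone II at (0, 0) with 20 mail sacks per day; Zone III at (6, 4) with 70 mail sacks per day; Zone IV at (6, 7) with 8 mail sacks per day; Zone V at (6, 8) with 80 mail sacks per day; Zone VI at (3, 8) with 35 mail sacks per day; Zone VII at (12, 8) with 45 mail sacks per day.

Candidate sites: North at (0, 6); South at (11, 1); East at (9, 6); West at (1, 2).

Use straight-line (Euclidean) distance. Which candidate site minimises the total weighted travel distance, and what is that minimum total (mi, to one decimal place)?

Total weighted distance at each candidate:
  North (0, 6): total = 2427.4
  South (11, 1): total = 2579.1
  East (9, 6): total = 1367.3
  West (1, 2): total = 2492.0
Minimum is at East with total 1367.3 mi.

East, total 1367.3 mi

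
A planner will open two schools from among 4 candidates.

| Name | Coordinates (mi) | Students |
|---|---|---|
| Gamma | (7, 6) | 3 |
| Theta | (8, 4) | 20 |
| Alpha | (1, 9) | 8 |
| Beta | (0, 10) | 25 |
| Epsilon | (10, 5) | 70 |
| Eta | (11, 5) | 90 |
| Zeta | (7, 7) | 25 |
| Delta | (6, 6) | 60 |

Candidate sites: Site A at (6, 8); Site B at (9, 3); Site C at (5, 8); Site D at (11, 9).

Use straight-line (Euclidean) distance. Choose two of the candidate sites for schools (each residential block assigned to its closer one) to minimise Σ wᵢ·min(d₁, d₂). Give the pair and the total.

Evaluate every pair (each demand assigned to the nearer of the two):
  {Site A, Site B}: total = 800.3
  {Site B, Site C}: total = 805.5
  {Site A, Site D}: total = 1099.0
  {Site C, Site D}: total = 1114.8
  {Site B, Site D}: total = 1172.7
  {Site A, Site C}: total = 1293.9
Best pair: {Site A, Site B} with total 800.3.

{Site A, Site B}, total 800.3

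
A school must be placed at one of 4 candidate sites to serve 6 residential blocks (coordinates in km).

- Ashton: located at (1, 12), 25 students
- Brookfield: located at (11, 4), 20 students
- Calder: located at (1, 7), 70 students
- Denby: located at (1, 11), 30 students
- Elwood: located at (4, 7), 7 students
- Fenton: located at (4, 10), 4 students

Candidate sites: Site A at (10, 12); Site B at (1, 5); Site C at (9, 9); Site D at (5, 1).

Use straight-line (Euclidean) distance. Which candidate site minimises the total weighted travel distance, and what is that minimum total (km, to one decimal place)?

Total weighted distance at each candidate:
  Site A (10, 12): total = 1458.6
  Site B (1, 5): total = 744.6
  Site C (9, 9): total = 1204.0
  Site D (5, 1): total = 1333.5
Minimum is at Site B with total 744.6 km.

Site B, total 744.6 km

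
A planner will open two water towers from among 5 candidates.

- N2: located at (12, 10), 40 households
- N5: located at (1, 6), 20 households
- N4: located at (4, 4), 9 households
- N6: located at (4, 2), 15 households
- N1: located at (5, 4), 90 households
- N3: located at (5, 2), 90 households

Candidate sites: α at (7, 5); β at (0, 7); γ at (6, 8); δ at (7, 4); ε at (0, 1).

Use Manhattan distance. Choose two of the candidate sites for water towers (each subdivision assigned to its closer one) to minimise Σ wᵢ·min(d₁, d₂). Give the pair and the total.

{γ, δ}, total 1102

Evaluate every pair (each demand assigned to the nearer of the two):
  {γ, δ}: total = 1102
  {β, δ}: total = 1122
  {α, δ}: total = 1182
  {δ, ε}: total = 1202
  {α, β}: total = 1286
  {α, γ}: total = 1306
  {α, ε}: total = 1351
  {γ, ε}: total = 1559
  {β, γ}: total = 1614
  {β, ε}: total = 2038
Best pair: {γ, δ} with total 1102.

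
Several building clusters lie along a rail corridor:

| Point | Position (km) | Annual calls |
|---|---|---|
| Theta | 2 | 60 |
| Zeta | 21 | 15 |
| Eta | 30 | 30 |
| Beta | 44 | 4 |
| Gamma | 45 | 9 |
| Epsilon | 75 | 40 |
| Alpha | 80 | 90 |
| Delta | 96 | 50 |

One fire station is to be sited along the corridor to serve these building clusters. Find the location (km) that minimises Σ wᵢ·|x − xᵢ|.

For a sum of weighted absolute distances on a line, the optimum is the weighted median (not the mean). Total weight W = 298; half-weight = 149.
Sort by position and accumulate weight:
  km 2 (Theta, w=60) → cum 60
  km 21 (Zeta, w=15) → cum 75
  km 30 (Eta, w=30) → cum 105
  km 44 (Beta, w=4) → cum 109
  km 45 (Gamma, w=9) → cum 118
  km 75 (Epsilon, w=40) → cum 158  ≥ 149 → median here
  km 80 (Alpha, w=90) → cum 248
  km 96 (Delta, w=50) → cum 298
Optimal location: km 75.

x = 75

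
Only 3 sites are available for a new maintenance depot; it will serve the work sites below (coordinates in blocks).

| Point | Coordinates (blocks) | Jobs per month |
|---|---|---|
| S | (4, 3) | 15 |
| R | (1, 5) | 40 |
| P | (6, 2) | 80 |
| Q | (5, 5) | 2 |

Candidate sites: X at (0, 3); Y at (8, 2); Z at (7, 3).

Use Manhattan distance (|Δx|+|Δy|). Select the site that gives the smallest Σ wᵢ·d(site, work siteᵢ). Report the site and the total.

Z, total 533 blocks

Total weighted distance at each candidate:
  X (0, 3): total = 754
  Y (8, 2): total = 647
  Z (7, 3): total = 533
Minimum is at Z with total 533 blocks.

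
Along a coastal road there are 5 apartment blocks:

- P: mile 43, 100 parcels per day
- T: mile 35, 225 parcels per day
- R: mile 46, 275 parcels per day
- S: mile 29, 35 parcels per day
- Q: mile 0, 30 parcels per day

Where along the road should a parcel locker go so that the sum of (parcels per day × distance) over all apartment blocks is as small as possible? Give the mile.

For a sum of weighted absolute distances on a line, the optimum is the weighted median (not the mean). Total weight W = 665; half-weight = 332.5.
Sort by position and accumulate weight:
  mile 0 (Q, w=30) → cum 30
  mile 29 (S, w=35) → cum 65
  mile 35 (T, w=225) → cum 290
  mile 43 (P, w=100) → cum 390  ≥ 332.5 → median here
  mile 46 (R, w=275) → cum 665
Optimal location: mile 43.

x = 43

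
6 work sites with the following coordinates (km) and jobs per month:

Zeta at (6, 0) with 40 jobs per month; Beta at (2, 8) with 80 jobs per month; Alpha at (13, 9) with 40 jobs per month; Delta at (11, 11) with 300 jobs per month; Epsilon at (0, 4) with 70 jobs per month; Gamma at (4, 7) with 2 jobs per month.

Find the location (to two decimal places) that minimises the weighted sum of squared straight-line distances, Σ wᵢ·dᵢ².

(7.95, 8.64)

The minimiser of Σwᵢ‖p−pᵢ‖² is the weighted centroid p* = (Σwᵢpᵢ)/(Σwᵢ).
Σwᵢ = 532.
Σwᵢxᵢ = 40·6 + 80·2 + 40·13 + 300·11 + 70·0 + 2·4 = 4228.
Σwᵢyᵢ = 40·0 + 80·8 + 40·9 + 300·11 + 70·4 + 2·7 = 4594.
x* = 4228/532 = 7.95, y* = 4594/532 = 8.64.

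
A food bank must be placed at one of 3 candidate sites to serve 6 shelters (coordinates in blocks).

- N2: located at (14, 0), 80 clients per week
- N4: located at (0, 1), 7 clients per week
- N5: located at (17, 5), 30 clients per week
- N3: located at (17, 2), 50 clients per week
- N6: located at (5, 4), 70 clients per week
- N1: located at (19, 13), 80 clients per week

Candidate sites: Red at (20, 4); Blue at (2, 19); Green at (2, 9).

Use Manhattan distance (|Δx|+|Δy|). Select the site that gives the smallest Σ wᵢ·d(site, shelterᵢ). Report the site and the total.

Total weighted distance at each candidate:
  Red (20, 4): total = 3181
  Blue (2, 19): total = 8190
  Green (2, 9): total = 5660
Minimum is at Red with total 3181 blocks.

Red, total 3181 blocks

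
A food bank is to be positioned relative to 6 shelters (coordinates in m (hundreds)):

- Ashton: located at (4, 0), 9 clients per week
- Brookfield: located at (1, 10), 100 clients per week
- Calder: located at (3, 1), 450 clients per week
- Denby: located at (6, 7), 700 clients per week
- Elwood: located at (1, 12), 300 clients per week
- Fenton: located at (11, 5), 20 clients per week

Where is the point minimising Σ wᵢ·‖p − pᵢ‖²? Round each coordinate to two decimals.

(3.93, 6.36)

The minimiser of Σwᵢ‖p−pᵢ‖² is the weighted centroid p* = (Σwᵢpᵢ)/(Σwᵢ).
Σwᵢ = 1579.
Σwᵢxᵢ = 9·4 + 100·1 + 450·3 + 700·6 + 300·1 + 20·11 = 6206.
Σwᵢyᵢ = 9·0 + 100·10 + 450·1 + 700·7 + 300·12 + 20·5 = 10050.
x* = 6206/1579 = 3.93, y* = 10050/1579 = 6.36.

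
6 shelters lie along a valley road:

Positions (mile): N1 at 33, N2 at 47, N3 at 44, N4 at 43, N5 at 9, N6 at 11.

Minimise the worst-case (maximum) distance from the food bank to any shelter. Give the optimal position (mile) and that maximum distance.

The 1-center on a line is the midpoint of the two extreme points: leftmost at 9, rightmost at 47.
Optimal location = (9 + 47)/2 = 28; maximum distance = (47 − 9)/2 = 19.

location 28, max distance 19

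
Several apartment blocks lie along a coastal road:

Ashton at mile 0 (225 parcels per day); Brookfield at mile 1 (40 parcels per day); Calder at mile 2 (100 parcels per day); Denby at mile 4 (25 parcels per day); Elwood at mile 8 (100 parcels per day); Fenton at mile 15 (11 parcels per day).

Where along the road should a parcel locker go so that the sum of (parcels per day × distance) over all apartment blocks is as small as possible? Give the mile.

x = 1

For a sum of weighted absolute distances on a line, the optimum is the weighted median (not the mean). Total weight W = 501; half-weight = 250.5.
Sort by position and accumulate weight:
  mile 0 (Ashton, w=225) → cum 225
  mile 1 (Brookfield, w=40) → cum 265  ≥ 250.5 → median here
  mile 2 (Calder, w=100) → cum 365
  mile 4 (Denby, w=25) → cum 390
  mile 8 (Elwood, w=100) → cum 490
  mile 15 (Fenton, w=11) → cum 501
Optimal location: mile 1.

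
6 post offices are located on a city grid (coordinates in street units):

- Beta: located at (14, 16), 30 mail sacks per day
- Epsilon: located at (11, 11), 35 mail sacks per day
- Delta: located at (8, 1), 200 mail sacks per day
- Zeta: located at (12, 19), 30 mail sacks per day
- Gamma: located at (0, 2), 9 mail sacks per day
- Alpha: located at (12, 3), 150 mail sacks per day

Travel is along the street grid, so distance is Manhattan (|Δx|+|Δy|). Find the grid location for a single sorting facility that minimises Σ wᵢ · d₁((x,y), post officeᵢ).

(11, 3)

Manhattan distance separates: Σwᵢ(|x−xᵢ|+|y−yᵢ|) = Σwᵢ|x−xᵢ| + Σwᵢ|y−yᵢ|, so x and y are optimised independently as 1-D weighted medians.
Total weight W = 454; half = 227.
x-coordinate, sorted with cumulative weight:
  x=0 (Gamma, w=9) cum 9
  x=8 (Delta, w=200) cum 209
  x=11 (Epsilon, w=35) cum 244  ← median
  x=12 (Zeta, w=30) cum 274
  x=12 (Alpha, w=150) cum 424
  x=14 (Beta, w=30) cum 454
⇒ x* = 11
y-coordinate, sorted with cumulative weight:
  y=1 (Delta, w=200) cum 200
  y=2 (Gamma, w=9) cum 209
  y=3 (Alpha, w=150) cum 359  ← median
  y=11 (Epsilon, w=35) cum 394
  y=16 (Beta, w=30) cum 424
  y=19 (Zeta, w=30) cum 454
⇒ y* = 3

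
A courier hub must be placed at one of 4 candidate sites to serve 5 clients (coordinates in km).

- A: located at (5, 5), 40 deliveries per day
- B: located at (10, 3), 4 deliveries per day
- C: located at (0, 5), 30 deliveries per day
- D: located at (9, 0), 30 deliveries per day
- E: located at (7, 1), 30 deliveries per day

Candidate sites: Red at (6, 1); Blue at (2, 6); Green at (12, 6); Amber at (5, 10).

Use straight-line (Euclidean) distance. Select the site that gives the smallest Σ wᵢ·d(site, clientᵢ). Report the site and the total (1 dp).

Total weighted distance at each candidate:
  Red (6, 1): total = 524.0
  Blue (2, 6): total = 716.5
  Green (12, 6): total = 1071.9
  Amber (5, 10): total = 1046.2
Minimum is at Red with total 524.0 km.

Red, total 524.0 km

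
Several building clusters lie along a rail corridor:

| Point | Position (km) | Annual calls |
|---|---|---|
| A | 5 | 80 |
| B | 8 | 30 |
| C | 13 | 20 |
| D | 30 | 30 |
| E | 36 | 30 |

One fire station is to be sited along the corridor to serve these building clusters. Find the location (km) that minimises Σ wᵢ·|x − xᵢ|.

For a sum of weighted absolute distances on a line, the optimum is the weighted median (not the mean). Total weight W = 190; half-weight = 95.
Sort by position and accumulate weight:
  km 5 (A, w=80) → cum 80
  km 8 (B, w=30) → cum 110  ≥ 95 → median here
  km 13 (C, w=20) → cum 130
  km 30 (D, w=30) → cum 160
  km 36 (E, w=30) → cum 190
Optimal location: km 8.

x = 8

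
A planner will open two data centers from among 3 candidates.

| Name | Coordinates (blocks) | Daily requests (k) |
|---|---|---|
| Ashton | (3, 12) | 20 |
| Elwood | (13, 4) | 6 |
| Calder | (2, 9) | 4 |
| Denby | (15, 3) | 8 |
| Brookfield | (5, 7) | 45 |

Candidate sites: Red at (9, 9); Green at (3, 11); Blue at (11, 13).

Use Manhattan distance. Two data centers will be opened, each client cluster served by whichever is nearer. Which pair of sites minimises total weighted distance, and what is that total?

Evaluate every pair (each demand assigned to the nearer of the two):
  {Red, Green}: total = 452
  {Green, Blue}: total = 480
  {Red, Blue}: total = 628
Best pair: {Red, Green} with total 452.

{Red, Green}, total 452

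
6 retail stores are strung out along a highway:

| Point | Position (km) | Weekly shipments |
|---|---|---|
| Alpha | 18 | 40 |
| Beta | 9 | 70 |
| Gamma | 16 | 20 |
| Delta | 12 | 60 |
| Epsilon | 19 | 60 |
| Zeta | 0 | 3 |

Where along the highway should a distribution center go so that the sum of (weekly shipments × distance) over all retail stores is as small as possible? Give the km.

x = 12

For a sum of weighted absolute distances on a line, the optimum is the weighted median (not the mean). Total weight W = 253; half-weight = 126.5.
Sort by position and accumulate weight:
  km 0 (Zeta, w=3) → cum 3
  km 9 (Beta, w=70) → cum 73
  km 12 (Delta, w=60) → cum 133  ≥ 126.5 → median here
  km 16 (Gamma, w=20) → cum 153
  km 18 (Alpha, w=40) → cum 193
  km 19 (Epsilon, w=60) → cum 253
Optimal location: km 12.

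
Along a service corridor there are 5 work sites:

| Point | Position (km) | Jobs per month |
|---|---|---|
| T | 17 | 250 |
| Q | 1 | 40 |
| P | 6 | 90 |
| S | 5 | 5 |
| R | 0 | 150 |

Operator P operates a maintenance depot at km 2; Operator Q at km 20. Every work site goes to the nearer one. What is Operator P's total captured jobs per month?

The indifferent point is the midpoint (2+20)/2 = 11; work sites left of it (closer to Operator P at 2) go to Operator P, those right go to Operator Q.
  R at 0 (w=150) → Operator P
  Q at 1 (w=40) → Operator P
  S at 5 (w=5) → Operator P
  P at 6 (w=90) → Operator P
  T at 17 (w=250) → Operator Q
Operator P captures 285; Operator Q captures 250.

285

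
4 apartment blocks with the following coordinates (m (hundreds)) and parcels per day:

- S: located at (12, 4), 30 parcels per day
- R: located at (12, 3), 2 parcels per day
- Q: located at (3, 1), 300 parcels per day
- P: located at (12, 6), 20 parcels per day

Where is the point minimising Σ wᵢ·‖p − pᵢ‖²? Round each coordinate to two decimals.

The minimiser of Σwᵢ‖p−pᵢ‖² is the weighted centroid p* = (Σwᵢpᵢ)/(Σwᵢ).
Σwᵢ = 352.
Σwᵢxᵢ = 30·12 + 2·12 + 300·3 + 20·12 = 1524.
Σwᵢyᵢ = 30·4 + 2·3 + 300·1 + 20·6 = 546.
x* = 1524/352 = 4.33, y* = 546/352 = 1.55.

(4.33, 1.55)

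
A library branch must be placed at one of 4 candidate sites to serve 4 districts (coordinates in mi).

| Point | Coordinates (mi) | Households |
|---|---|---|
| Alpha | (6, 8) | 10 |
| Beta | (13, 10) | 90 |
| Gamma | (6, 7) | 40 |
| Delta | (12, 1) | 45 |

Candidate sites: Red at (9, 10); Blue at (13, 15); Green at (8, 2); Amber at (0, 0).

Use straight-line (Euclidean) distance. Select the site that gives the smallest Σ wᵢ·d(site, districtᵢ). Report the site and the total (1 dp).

Total weighted distance at each candidate:
  Red (9, 10): total = 992.7
  Blue (13, 15): total = 1605.8
  Green (8, 2): total = 1313.3
  Amber (0, 0): total = 2486.8
Minimum is at Red with total 992.7 mi.

Red, total 992.7 mi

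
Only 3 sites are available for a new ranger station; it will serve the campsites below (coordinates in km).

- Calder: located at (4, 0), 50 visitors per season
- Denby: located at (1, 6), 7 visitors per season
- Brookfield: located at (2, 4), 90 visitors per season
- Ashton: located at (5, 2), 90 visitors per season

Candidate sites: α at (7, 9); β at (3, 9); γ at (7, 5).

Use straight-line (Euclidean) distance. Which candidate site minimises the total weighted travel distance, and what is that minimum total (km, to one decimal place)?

Total weighted distance at each candidate:
  α (7, 9): total = 1812.9
  β (3, 9): total = 1592.1
  γ (7, 5): total = 1117.5
Minimum is at γ with total 1117.5 km.

γ, total 1117.5 km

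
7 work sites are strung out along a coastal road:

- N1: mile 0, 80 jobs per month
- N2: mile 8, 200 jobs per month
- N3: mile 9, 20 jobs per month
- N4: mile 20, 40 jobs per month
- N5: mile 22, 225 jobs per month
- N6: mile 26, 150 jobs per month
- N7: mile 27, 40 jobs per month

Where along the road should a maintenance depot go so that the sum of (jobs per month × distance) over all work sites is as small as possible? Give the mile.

x = 22

For a sum of weighted absolute distances on a line, the optimum is the weighted median (not the mean). Total weight W = 755; half-weight = 377.5.
Sort by position and accumulate weight:
  mile 0 (N1, w=80) → cum 80
  mile 8 (N2, w=200) → cum 280
  mile 9 (N3, w=20) → cum 300
  mile 20 (N4, w=40) → cum 340
  mile 22 (N5, w=225) → cum 565  ≥ 377.5 → median here
  mile 26 (N6, w=150) → cum 715
  mile 27 (N7, w=40) → cum 755
Optimal location: mile 22.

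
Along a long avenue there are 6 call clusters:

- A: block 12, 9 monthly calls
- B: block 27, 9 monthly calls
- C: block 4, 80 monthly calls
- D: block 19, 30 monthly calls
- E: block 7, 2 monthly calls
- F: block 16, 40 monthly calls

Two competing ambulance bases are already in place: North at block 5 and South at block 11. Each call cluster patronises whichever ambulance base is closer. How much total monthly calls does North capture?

82

The indifferent point is the midpoint (5+11)/2 = 8; call clusters left of it (closer to North at 5) go to North, those right go to South.
  C at 4 (w=80) → North
  E at 7 (w=2) → North
  A at 12 (w=9) → South
  F at 16 (w=40) → South
  D at 19 (w=30) → South
  B at 27 (w=9) → South
North captures 82; South captures 88.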